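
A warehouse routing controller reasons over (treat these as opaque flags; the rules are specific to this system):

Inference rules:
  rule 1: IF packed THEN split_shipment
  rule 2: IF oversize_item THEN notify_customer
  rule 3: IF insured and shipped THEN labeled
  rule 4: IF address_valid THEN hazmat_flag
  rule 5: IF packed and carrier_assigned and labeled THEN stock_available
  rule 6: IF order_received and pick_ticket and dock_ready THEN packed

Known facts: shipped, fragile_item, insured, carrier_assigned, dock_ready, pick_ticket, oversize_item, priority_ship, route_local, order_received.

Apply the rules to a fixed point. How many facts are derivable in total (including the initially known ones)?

Round 1 fires rule 2, rule 3, rule 6, giving notify_customer, labeled, packed.
Round 2 fires rule 1, rule 5, giving split_shipment, stock_available.
Closure: {carrier_assigned, dock_ready, fragile_item, insured, labeled, notify_customer, order_received, oversize_item, packed, pick_ticket, priority_ship, route_local, shipped, split_shipment, stock_available} — 15 facts.

15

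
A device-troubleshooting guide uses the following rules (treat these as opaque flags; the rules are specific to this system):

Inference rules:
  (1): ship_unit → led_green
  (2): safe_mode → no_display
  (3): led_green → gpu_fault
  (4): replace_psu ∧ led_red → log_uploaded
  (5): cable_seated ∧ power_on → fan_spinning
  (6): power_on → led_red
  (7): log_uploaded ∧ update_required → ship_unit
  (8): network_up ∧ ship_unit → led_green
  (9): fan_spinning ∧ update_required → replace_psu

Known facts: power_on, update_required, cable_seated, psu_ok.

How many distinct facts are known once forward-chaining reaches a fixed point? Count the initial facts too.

Round 1: (5) [cable_seated ∧ power_on → fan_spinning]; (6) [power_on → led_red]. New: fan_spinning, led_red.
Round 2: (9) [fan_spinning ∧ update_required → replace_psu]. New: replace_psu.
Round 3: (4) [replace_psu ∧ led_red → log_uploaded]. New: log_uploaded.
Round 4: (7) [log_uploaded ∧ update_required → ship_unit]. New: ship_unit.
Round 5: (1) [ship_unit → led_green]. New: led_green.
Round 6: (3) [led_green → gpu_fault]. New: gpu_fault.
Closure: {cable_seated, fan_spinning, gpu_fault, led_green, led_red, log_uploaded, power_on, psu_ok, replace_psu, ship_unit, update_required} — 11 facts.

11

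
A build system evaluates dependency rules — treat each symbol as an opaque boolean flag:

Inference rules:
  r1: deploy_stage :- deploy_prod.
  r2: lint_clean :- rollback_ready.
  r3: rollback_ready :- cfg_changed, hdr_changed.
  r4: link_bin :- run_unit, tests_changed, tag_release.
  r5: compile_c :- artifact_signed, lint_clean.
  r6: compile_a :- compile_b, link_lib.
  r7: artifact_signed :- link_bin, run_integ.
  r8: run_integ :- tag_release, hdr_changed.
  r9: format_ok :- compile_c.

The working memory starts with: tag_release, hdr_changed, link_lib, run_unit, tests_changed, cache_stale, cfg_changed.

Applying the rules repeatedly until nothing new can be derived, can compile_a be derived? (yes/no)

Round 1: r3 [rollback_ready :- cfg_changed, hdr_changed.]; r4 [link_bin :- run_unit, tests_changed, tag_release.]; r8 [run_integ :- tag_release, hdr_changed.]. Adds rollback_ready, link_bin, run_integ.
Round 2: r2 [lint_clean :- rollback_ready.]; r7 [artifact_signed :- link_bin, run_integ.]. Adds lint_clean, artifact_signed.
Round 3: r5 [compile_c :- artifact_signed, lint_clean.]. Adds compile_c.
Round 4: r9 [format_ok :- compile_c.]. Adds format_ok.
Fixed point reached. compile_a is concluded only by r6; r6 needs compile_b (never derived).

no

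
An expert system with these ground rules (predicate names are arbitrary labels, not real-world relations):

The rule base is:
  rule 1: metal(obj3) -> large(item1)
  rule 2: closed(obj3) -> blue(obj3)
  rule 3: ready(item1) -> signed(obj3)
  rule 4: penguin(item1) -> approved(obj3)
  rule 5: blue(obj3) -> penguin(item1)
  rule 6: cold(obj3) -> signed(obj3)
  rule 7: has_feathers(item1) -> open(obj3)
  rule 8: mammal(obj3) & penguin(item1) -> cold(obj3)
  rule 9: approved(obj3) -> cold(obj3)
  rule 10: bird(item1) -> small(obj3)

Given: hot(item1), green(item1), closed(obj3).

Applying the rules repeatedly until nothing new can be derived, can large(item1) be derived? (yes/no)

Round 1 fires rule 2, giving blue(obj3).
Round 2 fires rule 5, giving penguin(item1).
Round 3 fires rule 4, giving approved(obj3).
Round 4 fires rule 9, giving cold(obj3).
Round 5 fires rule 6, giving signed(obj3).
Fixed point reached. large(item1) is concluded only by rule 1; rule 1 needs metal(obj3) (never derived).

no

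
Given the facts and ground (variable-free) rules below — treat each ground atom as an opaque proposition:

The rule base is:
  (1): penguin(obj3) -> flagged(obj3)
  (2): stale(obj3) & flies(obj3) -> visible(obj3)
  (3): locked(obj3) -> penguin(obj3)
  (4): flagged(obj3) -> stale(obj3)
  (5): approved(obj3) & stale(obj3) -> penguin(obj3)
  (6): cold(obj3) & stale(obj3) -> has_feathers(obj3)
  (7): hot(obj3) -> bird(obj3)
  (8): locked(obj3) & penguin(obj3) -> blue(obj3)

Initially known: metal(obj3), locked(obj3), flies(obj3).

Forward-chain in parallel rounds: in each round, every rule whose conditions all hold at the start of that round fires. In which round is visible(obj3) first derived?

4

Round 1: (3) [locked(obj3) -> penguin(obj3)]. Adds penguin(obj3).
Round 2: (1) [penguin(obj3) -> flagged(obj3)]; (8) [locked(obj3) & penguin(obj3) -> blue(obj3)]. Adds flagged(obj3), blue(obj3).
Round 3: (4) [flagged(obj3) -> stale(obj3)]. Adds stale(obj3).
Round 4: (2) [stale(obj3) & flies(obj3) -> visible(obj3)]. Adds visible(obj3).
visible(obj3) first appears in round 4.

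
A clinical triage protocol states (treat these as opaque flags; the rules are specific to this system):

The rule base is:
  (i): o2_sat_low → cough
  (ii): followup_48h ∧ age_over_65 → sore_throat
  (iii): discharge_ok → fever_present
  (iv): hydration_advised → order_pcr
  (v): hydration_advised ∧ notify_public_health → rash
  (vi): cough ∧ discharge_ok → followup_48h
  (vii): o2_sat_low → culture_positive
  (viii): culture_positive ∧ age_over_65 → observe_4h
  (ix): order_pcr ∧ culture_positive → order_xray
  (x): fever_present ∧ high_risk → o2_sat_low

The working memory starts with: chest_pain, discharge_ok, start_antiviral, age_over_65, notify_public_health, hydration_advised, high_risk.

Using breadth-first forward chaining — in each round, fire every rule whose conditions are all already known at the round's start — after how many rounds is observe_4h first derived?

4

[1] (iii) [discharge_ok → fever_present]; (iv) [hydration_advised → order_pcr]; (v) [hydration_advised ∧ notify_public_health → rash]. ⇒ new: fever_present, order_pcr, rash.
[2] (x) [fever_present ∧ high_risk → o2_sat_low]. ⇒ new: o2_sat_low.
[3] (i) [o2_sat_low → cough]; (vii) [o2_sat_low → culture_positive]. ⇒ new: cough, culture_positive.
[4] (vi) [cough ∧ discharge_ok → followup_48h]; (viii) [culture_positive ∧ age_over_65 → observe_4h]; (ix) [order_pcr ∧ culture_positive → order_xray]. ⇒ new: followup_48h, observe_4h, order_xray.
observe_4h first appears in round 4.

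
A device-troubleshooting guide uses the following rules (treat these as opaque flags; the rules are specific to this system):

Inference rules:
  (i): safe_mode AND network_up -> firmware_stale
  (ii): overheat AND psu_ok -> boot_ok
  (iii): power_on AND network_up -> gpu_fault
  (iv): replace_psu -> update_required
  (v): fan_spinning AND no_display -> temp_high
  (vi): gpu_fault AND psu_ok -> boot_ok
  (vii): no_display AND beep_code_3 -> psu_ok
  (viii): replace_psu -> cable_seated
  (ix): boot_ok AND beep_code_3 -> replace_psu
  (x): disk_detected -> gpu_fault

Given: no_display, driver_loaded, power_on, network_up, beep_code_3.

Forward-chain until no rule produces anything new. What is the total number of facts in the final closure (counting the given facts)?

Round 1 fires (iii), (vii), giving gpu_fault, psu_ok.
Round 2 fires (vi), giving boot_ok.
Round 3 fires (ix), giving replace_psu.
Round 4 fires (iv), (viii), giving update_required, cable_seated.
Closure: {beep_code_3, boot_ok, cable_seated, driver_loaded, gpu_fault, network_up, no_display, power_on, psu_ok, replace_psu, update_required} — 11 facts.

11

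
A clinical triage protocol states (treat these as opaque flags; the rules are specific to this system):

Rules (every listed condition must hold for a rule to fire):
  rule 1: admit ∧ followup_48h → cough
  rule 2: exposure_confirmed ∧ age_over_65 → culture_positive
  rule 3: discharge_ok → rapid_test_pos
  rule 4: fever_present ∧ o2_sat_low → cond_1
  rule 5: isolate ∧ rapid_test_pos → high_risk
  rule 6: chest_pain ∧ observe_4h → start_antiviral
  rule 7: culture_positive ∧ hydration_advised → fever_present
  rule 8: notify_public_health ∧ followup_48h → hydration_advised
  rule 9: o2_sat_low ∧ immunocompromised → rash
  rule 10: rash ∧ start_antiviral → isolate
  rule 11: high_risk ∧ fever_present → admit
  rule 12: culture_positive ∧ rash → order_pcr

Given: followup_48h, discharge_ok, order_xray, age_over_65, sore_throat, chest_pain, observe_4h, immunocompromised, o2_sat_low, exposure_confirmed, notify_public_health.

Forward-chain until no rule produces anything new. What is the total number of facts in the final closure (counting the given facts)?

23

Round 1: rule 2 [exposure_confirmed ∧ age_over_65 → culture_positive]; rule 3 [discharge_ok → rapid_test_pos]; rule 6 [chest_pain ∧ observe_4h → start_antiviral]; rule 8 [notify_public_health ∧ followup_48h → hydration_advised]; rule 9 [o2_sat_low ∧ immunocompromised → rash]. New: culture_positive, rapid_test_pos, start_antiviral, hydration_advised, rash.
Round 2: rule 7 [culture_positive ∧ hydration_advised → fever_present]; rule 10 [rash ∧ start_antiviral → isolate]; rule 12 [culture_positive ∧ rash → order_pcr]. New: fever_present, isolate, order_pcr.
Round 3: rule 4 [fever_present ∧ o2_sat_low → cond_1]; rule 5 [isolate ∧ rapid_test_pos → high_risk]. New: cond_1, high_risk.
Round 4: rule 11 [high_risk ∧ fever_present → admit]. New: admit.
Round 5: rule 1 [admit ∧ followup_48h → cough]. New: cough.
Closure: {admit, age_over_65, chest_pain, cond_1, cough, culture_positive, discharge_ok, exposure_confirmed, fever_present, followup_48h, high_risk, hydration_advised, immunocompromised, isolate, notify_public_health, o2_sat_low, observe_4h, order_pcr, order_xray, rapid_test_pos, rash, sore_throat, start_antiviral} — 23 facts.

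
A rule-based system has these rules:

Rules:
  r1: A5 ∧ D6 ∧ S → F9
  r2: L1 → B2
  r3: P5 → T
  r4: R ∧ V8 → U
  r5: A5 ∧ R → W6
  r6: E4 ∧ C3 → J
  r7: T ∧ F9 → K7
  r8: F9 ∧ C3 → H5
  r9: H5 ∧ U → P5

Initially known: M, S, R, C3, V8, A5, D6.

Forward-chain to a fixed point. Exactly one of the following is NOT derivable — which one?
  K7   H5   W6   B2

B2

Round 1 — r1, r4, r5, derive F9, U, W6.
Round 2 — r8, derive H5.
Round 3 — r9, derive P5.
Round 4 — r3, derive T.
Round 5 — r7, derive K7.
Derived: K7 (round 5), W6 (round 1), H5 (round 2). B2 never appears in any round.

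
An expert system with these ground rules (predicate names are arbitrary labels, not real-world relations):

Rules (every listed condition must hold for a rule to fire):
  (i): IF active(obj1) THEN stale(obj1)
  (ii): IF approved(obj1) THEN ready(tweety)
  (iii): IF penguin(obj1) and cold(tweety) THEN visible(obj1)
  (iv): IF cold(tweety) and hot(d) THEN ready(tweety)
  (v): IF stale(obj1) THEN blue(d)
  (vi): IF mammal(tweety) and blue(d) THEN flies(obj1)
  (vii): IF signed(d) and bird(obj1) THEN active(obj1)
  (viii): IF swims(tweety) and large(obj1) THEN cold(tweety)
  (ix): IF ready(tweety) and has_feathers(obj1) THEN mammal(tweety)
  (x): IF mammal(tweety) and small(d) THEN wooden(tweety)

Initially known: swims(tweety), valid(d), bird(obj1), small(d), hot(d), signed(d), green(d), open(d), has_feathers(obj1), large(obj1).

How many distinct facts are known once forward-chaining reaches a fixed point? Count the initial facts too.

Round 1 — (vii), (viii), derive active(obj1), cold(tweety).
Round 2 — (i), (iv), derive stale(obj1), ready(tweety).
Round 3 — (v), (ix), derive blue(d), mammal(tweety).
Round 4 — (vi), (x), derive flies(obj1), wooden(tweety).
Closure: {active(obj1), bird(obj1), blue(d), cold(tweety), flies(obj1), green(d), has_feathers(obj1), hot(d), large(obj1), mammal(tweety), open(d), ready(tweety), signed(d), small(d), stale(obj1), swims(tweety), valid(d), wooden(tweety)} — 18 facts.

18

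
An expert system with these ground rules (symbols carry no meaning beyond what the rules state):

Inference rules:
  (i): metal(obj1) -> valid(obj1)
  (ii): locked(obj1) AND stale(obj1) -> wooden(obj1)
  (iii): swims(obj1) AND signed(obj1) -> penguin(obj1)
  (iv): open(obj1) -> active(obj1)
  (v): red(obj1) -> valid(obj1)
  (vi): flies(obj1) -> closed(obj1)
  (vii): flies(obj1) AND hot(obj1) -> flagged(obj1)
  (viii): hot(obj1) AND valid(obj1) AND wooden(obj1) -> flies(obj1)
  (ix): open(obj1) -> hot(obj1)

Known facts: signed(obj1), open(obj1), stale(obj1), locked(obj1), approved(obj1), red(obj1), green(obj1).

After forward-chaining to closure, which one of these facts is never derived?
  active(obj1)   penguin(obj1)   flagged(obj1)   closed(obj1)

penguin(obj1)

[1] (ii) [locked(obj1) AND stale(obj1) -> wooden(obj1)]; (iv) [open(obj1) -> active(obj1)]; (v) [red(obj1) -> valid(obj1)]; (ix) [open(obj1) -> hot(obj1)]. ⇒ new: wooden(obj1), active(obj1), valid(obj1), hot(obj1).
[2] (viii) [hot(obj1) AND valid(obj1) AND wooden(obj1) -> flies(obj1)]. ⇒ new: flies(obj1).
[3] (vi) [flies(obj1) -> closed(obj1)]; (vii) [flies(obj1) AND hot(obj1) -> flagged(obj1)]. ⇒ new: closed(obj1), flagged(obj1).
Derived: flagged(obj1) (round 3), active(obj1) (round 1), closed(obj1) (round 3). penguin(obj1) never appears in any round.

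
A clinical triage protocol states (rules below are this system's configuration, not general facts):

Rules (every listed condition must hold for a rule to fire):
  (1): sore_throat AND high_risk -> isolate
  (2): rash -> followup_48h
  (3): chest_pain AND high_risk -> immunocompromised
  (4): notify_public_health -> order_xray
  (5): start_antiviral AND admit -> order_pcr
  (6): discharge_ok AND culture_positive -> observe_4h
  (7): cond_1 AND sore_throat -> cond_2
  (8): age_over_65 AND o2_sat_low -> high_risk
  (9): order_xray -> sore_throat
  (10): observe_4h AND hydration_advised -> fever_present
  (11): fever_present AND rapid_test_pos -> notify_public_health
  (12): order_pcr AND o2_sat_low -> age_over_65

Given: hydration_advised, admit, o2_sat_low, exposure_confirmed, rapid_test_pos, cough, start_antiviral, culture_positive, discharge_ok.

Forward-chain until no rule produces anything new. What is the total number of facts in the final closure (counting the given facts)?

18

Round 1 — (5), (6), derive order_pcr, observe_4h.
Round 2 — (10), (12), derive fever_present, age_over_65.
Round 3 — (8), (11), derive high_risk, notify_public_health.
Round 4 — (4), derive order_xray.
Round 5 — (9), derive sore_throat.
Round 6 — (1), derive isolate.
Closure: {admit, age_over_65, cough, culture_positive, discharge_ok, exposure_confirmed, fever_present, high_risk, hydration_advised, isolate, notify_public_health, o2_sat_low, observe_4h, order_pcr, order_xray, rapid_test_pos, sore_throat, start_antiviral} — 18 facts.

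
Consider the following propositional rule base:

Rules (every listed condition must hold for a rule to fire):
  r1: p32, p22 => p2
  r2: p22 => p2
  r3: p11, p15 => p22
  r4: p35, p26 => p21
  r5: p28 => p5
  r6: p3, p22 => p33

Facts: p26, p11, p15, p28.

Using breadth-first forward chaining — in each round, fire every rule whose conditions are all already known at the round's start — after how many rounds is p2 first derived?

2

Round 1 fires r3, r5, giving p22, p5.
Round 2 fires r2, giving p2.
p2 first appears in round 2.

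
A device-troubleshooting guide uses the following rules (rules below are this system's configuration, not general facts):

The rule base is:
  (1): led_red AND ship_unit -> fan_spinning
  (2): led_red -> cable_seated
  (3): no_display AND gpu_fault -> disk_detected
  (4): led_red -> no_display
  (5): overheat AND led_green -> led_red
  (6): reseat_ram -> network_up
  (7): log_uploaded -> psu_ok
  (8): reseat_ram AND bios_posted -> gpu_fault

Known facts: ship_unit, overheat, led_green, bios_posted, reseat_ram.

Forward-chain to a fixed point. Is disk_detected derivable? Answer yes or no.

yes

[1] (5) [overheat AND led_green -> led_red]; (6) [reseat_ram -> network_up]; (8) [reseat_ram AND bios_posted -> gpu_fault]. ⇒ new: led_red, network_up, gpu_fault.
[2] (1) [led_red AND ship_unit -> fan_spinning]; (2) [led_red -> cable_seated]; (4) [led_red -> no_display]. ⇒ new: fan_spinning, cable_seated, no_display.
[3] (3) [no_display AND gpu_fault -> disk_detected]. ⇒ new: disk_detected.
disk_detected appears in round 3, so it is derivable.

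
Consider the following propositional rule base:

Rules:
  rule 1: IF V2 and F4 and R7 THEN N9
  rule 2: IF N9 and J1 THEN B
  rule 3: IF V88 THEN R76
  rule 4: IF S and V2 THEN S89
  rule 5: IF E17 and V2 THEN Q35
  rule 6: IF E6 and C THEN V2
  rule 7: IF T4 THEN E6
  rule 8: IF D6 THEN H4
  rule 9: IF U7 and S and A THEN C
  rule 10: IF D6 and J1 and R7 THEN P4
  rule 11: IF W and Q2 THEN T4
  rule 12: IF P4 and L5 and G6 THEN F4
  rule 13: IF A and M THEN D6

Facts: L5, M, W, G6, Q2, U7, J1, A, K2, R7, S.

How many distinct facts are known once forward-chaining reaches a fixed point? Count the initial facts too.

22

[1] rule 9 [IF U7 and S and A THEN C]; rule 11 [IF W and Q2 THEN T4]; rule 13 [IF A and M THEN D6]. ⇒ new: C, T4, D6.
[2] rule 7 [IF T4 THEN E6]; rule 8 [IF D6 THEN H4]; rule 10 [IF D6 and J1 and R7 THEN P4]. ⇒ new: E6, H4, P4.
[3] rule 6 [IF E6 and C THEN V2]; rule 12 [IF P4 and L5 and G6 THEN F4]. ⇒ new: V2, F4.
[4] rule 1 [IF V2 and F4 and R7 THEN N9]; rule 4 [IF S and V2 THEN S89]. ⇒ new: N9, S89.
[5] rule 2 [IF N9 and J1 THEN B]. ⇒ new: B.
Closure: {A, B, C, D6, E6, F4, G6, H4, J1, K2, L5, M, N9, P4, Q2, R7, S, S89, T4, U7, V2, W} — 22 facts.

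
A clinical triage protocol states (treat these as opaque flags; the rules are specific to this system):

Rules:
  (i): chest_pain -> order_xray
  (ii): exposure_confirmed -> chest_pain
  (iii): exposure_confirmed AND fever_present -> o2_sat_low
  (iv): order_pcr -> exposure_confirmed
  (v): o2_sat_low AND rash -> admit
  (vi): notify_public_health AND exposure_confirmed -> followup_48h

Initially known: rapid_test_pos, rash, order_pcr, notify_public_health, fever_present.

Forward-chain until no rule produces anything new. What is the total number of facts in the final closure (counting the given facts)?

11

Round 1: (iv) [order_pcr -> exposure_confirmed]. New: exposure_confirmed.
Round 2: (ii) [exposure_confirmed -> chest_pain]; (iii) [exposure_confirmed AND fever_present -> o2_sat_low]; (vi) [notify_public_health AND exposure_confirmed -> followup_48h]. New: chest_pain, o2_sat_low, followup_48h.
Round 3: (i) [chest_pain -> order_xray]; (v) [o2_sat_low AND rash -> admit]. New: order_xray, admit.
Closure: {admit, chest_pain, exposure_confirmed, fever_present, followup_48h, notify_public_health, o2_sat_low, order_pcr, order_xray, rapid_test_pos, rash} — 11 facts.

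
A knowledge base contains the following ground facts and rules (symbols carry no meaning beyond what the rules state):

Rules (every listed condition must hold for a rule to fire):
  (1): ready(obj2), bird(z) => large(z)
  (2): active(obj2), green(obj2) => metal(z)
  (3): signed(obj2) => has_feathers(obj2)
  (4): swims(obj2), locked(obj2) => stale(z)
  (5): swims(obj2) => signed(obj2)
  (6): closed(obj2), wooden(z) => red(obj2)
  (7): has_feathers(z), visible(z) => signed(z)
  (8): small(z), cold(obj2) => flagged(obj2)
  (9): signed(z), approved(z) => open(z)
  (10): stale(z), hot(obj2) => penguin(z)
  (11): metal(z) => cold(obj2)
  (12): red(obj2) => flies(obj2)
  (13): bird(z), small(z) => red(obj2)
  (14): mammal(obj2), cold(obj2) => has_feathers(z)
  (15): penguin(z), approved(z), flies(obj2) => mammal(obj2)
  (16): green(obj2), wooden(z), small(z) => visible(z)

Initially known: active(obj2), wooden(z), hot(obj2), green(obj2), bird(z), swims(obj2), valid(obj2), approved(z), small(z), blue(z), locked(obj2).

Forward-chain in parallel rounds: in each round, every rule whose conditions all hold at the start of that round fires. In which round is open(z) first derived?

6

Round 1 — (2), (4), (5), (13), (16), derive metal(z), stale(z), signed(obj2), red(obj2), visible(z).
Round 2 — (3), (10), (11), (12), derive has_feathers(obj2), penguin(z), cold(obj2), flies(obj2).
Round 3 — (8), (15), derive flagged(obj2), mammal(obj2).
Round 4 — (14), derive has_feathers(z).
Round 5 — (7), derive signed(z).
Round 6 — (9), derive open(z).
open(z) first appears in round 6.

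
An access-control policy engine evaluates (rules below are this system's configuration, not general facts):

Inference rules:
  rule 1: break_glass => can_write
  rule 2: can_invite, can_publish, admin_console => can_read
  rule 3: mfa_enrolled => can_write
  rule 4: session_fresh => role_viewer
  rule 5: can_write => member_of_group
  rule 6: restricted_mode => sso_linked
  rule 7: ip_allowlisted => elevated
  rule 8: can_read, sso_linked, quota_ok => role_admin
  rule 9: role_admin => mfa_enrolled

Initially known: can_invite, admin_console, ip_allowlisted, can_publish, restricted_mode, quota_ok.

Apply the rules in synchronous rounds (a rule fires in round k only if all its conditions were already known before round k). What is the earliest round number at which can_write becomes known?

4

Round 1 fires rule 2, rule 6, rule 7, giving can_read, sso_linked, elevated.
Round 2 fires rule 8, giving role_admin.
Round 3 fires rule 9, giving mfa_enrolled.
Round 4 fires rule 3, giving can_write.
can_write first appears in round 4.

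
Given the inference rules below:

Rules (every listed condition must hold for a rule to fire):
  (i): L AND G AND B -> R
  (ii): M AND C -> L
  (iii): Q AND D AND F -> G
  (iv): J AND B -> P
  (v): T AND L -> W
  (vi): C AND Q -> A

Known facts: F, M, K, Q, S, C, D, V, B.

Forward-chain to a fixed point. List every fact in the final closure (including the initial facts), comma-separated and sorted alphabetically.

A, B, C, D, F, G, K, L, M, Q, R, S, V

Round 1: (ii) [M AND C -> L]; (iii) [Q AND D AND F -> G]; (vi) [C AND Q -> A]. Adds L, G, A.
Round 2: (i) [L AND G AND B -> R]. Adds R.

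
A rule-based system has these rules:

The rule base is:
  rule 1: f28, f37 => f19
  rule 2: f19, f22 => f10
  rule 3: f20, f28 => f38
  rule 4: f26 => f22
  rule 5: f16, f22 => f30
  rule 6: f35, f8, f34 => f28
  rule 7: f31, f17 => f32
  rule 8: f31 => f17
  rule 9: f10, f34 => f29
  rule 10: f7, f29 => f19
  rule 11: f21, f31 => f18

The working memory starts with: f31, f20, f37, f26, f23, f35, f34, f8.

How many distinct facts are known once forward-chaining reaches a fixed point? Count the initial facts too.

Round 1 — rule 4, rule 6, rule 8, derive f22, f28, f17.
Round 2 — rule 1, rule 3, rule 7, derive f19, f38, f32.
Round 3 — rule 2, derive f10.
Round 4 — rule 9, derive f29.
Closure: {f10, f17, f19, f20, f22, f23, f26, f28, f29, f31, f32, f34, f35, f37, f38, f8} — 16 facts.

16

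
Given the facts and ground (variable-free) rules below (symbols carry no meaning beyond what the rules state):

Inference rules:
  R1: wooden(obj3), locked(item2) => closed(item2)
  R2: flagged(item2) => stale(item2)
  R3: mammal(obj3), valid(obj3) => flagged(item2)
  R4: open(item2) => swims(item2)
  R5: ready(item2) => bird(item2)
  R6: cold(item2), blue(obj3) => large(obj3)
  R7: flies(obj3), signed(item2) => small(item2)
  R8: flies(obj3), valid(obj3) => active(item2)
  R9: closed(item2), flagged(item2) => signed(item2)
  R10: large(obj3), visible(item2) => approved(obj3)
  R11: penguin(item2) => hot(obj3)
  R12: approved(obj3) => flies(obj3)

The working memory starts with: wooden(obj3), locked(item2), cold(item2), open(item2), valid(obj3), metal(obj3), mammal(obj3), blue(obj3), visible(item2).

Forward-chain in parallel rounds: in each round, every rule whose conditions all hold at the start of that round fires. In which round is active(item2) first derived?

Round 1: R1 [wooden(obj3), locked(item2) => closed(item2)]; R3 [mammal(obj3), valid(obj3) => flagged(item2)]; R4 [open(item2) => swims(item2)]; R6 [cold(item2), blue(obj3) => large(obj3)]. Adds closed(item2), flagged(item2), swims(item2), large(obj3).
Round 2: R2 [flagged(item2) => stale(item2)]; R9 [closed(item2), flagged(item2) => signed(item2)]; R10 [large(obj3), visible(item2) => approved(obj3)]. Adds stale(item2), signed(item2), approved(obj3).
Round 3: R12 [approved(obj3) => flies(obj3)]. Adds flies(obj3).
Round 4: R7 [flies(obj3), signed(item2) => small(item2)]; R8 [flies(obj3), valid(obj3) => active(item2)]. Adds small(item2), active(item2).
active(item2) first appears in round 4.

4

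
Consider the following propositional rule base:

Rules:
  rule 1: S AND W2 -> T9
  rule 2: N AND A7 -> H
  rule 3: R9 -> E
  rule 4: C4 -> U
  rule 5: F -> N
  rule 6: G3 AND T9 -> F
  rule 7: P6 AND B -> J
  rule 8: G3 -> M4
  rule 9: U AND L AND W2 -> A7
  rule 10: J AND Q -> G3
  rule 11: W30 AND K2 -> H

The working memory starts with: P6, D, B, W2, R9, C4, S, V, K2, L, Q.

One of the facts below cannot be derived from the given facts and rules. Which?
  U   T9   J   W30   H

Round 1: rule 1 [S AND W2 -> T9]; rule 3 [R9 -> E]; rule 4 [C4 -> U]; rule 7 [P6 AND B -> J]. Adds T9, E, U, J.
Round 2: rule 9 [U AND L AND W2 -> A7]; rule 10 [J AND Q -> G3]. Adds A7, G3.
Round 3: rule 6 [G3 AND T9 -> F]; rule 8 [G3 -> M4]. Adds F, M4.
Round 4: rule 5 [F -> N]. Adds N.
Round 5: rule 2 [N AND A7 -> H]. Adds H.
Derived: H (round 5), T9 (round 1), J (round 1), U (round 1). W30 never appears in any round.

W30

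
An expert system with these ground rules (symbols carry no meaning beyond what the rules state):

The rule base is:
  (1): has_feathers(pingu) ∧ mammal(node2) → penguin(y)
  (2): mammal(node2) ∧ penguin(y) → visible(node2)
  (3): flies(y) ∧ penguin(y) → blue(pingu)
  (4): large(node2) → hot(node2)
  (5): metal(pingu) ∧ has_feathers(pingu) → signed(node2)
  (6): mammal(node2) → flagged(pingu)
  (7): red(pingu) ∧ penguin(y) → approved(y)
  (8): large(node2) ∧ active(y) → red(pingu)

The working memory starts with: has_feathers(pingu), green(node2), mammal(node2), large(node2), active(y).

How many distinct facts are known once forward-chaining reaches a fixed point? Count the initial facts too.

[1] (1) [has_feathers(pingu) ∧ mammal(node2) → penguin(y)]; (4) [large(node2) → hot(node2)]; (6) [mammal(node2) → flagged(pingu)]; (8) [large(node2) ∧ active(y) → red(pingu)]. ⇒ new: penguin(y), hot(node2), flagged(pingu), red(pingu).
[2] (2) [mammal(node2) ∧ penguin(y) → visible(node2)]; (7) [red(pingu) ∧ penguin(y) → approved(y)]. ⇒ new: visible(node2), approved(y).
Closure: {active(y), approved(y), flagged(pingu), green(node2), has_feathers(pingu), hot(node2), large(node2), mammal(node2), penguin(y), red(pingu), visible(node2)} — 11 facts.

11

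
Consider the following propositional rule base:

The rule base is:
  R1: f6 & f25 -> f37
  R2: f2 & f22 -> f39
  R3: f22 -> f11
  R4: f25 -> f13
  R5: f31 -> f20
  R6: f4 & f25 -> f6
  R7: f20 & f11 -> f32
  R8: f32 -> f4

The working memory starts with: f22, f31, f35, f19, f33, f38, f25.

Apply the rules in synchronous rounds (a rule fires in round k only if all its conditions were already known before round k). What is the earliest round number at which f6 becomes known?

Round 1 fires R3, R4, R5, giving f11, f13, f20.
Round 2 fires R7, giving f32.
Round 3 fires R8, giving f4.
Round 4 fires R6, giving f6.
f6 first appears in round 4.

4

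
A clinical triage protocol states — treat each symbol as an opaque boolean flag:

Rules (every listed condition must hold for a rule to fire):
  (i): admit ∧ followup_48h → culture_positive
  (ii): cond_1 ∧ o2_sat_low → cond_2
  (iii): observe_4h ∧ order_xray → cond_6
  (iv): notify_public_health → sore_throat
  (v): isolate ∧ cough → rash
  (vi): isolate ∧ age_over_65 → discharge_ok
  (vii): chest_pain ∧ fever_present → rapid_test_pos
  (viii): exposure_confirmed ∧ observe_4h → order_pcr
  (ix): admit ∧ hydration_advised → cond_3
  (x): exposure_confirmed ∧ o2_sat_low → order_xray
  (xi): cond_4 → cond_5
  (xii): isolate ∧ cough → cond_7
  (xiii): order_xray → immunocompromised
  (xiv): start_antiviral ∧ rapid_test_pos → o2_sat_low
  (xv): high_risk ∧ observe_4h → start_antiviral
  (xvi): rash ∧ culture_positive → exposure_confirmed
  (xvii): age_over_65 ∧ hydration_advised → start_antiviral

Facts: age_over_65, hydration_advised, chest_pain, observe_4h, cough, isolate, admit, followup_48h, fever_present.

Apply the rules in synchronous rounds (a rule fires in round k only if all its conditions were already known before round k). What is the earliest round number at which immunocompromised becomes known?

4

Round 1 — (i), (v), (vi), (vii), (ix), (xii), (xvii), derive culture_positive, rash, discharge_ok, rapid_test_pos, cond_3, cond_7, start_antiviral.
Round 2 — (xiv), (xvi), derive o2_sat_low, exposure_confirmed.
Round 3 — (viii), (x), derive order_pcr, order_xray.
Round 4 — (iii), (xiii), derive cond_6, immunocompromised.
immunocompromised first appears in round 4.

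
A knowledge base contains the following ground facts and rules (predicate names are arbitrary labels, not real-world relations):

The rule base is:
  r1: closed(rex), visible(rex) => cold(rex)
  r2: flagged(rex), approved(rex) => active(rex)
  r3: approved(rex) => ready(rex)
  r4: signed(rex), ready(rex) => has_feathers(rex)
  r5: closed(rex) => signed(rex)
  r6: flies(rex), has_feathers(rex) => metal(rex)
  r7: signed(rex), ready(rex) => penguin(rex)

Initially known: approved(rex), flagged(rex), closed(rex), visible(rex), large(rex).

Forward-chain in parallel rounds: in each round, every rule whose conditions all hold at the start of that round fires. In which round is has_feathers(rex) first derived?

2

[1] r1 [closed(rex), visible(rex) => cold(rex)]; r2 [flagged(rex), approved(rex) => active(rex)]; r3 [approved(rex) => ready(rex)]; r5 [closed(rex) => signed(rex)]. ⇒ new: cold(rex), active(rex), ready(rex), signed(rex).
[2] r4 [signed(rex), ready(rex) => has_feathers(rex)]; r7 [signed(rex), ready(rex) => penguin(rex)]. ⇒ new: has_feathers(rex), penguin(rex).
has_feathers(rex) first appears in round 2.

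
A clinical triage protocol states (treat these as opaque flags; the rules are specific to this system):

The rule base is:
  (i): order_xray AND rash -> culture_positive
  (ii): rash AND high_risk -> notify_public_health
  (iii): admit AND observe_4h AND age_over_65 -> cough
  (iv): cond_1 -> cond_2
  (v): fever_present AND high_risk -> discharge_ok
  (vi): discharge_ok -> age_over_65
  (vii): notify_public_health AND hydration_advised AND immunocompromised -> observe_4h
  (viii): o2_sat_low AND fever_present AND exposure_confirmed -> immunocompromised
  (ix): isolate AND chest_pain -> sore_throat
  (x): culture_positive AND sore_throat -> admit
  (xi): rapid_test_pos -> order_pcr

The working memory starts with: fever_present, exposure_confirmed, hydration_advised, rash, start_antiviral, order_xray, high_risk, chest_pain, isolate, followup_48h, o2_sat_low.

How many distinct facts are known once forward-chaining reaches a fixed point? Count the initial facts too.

Round 1: (i) [order_xray AND rash -> culture_positive]; (ii) [rash AND high_risk -> notify_public_health]; (v) [fever_present AND high_risk -> discharge_ok]; (viii) [o2_sat_low AND fever_present AND exposure_confirmed -> immunocompromised]; (ix) [isolate AND chest_pain -> sore_throat]. New: culture_positive, notify_public_health, discharge_ok, immunocompromised, sore_throat.
Round 2: (vi) [discharge_ok -> age_over_65]; (vii) [notify_public_health AND hydration_advised AND immunocompromised -> observe_4h]; (x) [culture_positive AND sore_throat -> admit]. New: age_over_65, observe_4h, admit.
Round 3: (iii) [admit AND observe_4h AND age_over_65 -> cough]. New: cough.
Closure: {admit, age_over_65, chest_pain, cough, culture_positive, discharge_ok, exposure_confirmed, fever_present, followup_48h, high_risk, hydration_advised, immunocompromised, isolate, notify_public_health, o2_sat_low, observe_4h, order_xray, rash, sore_throat, start_antiviral} — 20 facts.

20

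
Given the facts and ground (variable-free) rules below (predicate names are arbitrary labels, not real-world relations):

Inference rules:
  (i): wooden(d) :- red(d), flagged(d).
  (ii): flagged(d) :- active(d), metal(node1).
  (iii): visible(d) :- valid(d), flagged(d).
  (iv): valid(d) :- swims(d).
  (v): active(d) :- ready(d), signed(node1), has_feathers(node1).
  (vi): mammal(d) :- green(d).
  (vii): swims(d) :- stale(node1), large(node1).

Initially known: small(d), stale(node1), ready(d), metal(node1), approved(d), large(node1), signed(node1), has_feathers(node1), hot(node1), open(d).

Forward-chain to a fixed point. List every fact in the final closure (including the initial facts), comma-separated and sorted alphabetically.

Round 1 — (v), (vii), derive active(d), swims(d).
Round 2 — (ii), (iv), derive flagged(d), valid(d).
Round 3 — (iii), derive visible(d).

active(d), approved(d), flagged(d), has_feathers(node1), hot(node1), large(node1), metal(node1), open(d), ready(d), signed(node1), small(d), stale(node1), swims(d), valid(d), visible(d)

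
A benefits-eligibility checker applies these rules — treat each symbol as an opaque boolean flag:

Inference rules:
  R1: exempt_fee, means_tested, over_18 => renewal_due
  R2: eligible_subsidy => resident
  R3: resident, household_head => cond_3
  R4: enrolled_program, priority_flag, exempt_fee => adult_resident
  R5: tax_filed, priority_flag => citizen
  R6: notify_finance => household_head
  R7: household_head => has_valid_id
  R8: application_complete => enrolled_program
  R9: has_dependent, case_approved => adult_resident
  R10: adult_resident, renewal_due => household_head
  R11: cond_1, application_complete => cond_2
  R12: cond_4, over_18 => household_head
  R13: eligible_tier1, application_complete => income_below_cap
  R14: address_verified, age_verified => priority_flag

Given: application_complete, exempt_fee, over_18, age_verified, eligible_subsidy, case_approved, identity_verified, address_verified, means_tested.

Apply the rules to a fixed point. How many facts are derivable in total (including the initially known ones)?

17

Round 1: R1 [exempt_fee, means_tested, over_18 => renewal_due]; R2 [eligible_subsidy => resident]; R8 [application_complete => enrolled_program]; R14 [address_verified, age_verified => priority_flag]. New: renewal_due, resident, enrolled_program, priority_flag.
Round 2: R4 [enrolled_program, priority_flag, exempt_fee => adult_resident]. New: adult_resident.
Round 3: R10 [adult_resident, renewal_due => household_head]. New: household_head.
Round 4: R3 [resident, household_head => cond_3]; R7 [household_head => has_valid_id]. New: cond_3, has_valid_id.
Closure: {address_verified, adult_resident, age_verified, application_complete, case_approved, cond_3, eligible_subsidy, enrolled_program, exempt_fee, has_valid_id, household_head, identity_verified, means_tested, over_18, priority_flag, renewal_due, resident} — 17 facts.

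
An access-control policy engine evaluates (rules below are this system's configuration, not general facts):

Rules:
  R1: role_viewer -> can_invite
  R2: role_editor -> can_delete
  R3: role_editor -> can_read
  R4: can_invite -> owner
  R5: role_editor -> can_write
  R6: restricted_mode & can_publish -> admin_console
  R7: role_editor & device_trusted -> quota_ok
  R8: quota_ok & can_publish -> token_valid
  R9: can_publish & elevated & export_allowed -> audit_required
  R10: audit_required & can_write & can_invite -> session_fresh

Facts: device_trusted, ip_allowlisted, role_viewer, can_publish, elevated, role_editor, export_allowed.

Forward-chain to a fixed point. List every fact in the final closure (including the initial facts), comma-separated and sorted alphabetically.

audit_required, can_delete, can_invite, can_publish, can_read, can_write, device_trusted, elevated, export_allowed, ip_allowlisted, owner, quota_ok, role_editor, role_viewer, session_fresh, token_valid

Round 1: R1 [role_viewer -> can_invite]; R2 [role_editor -> can_delete]; R3 [role_editor -> can_read]; R5 [role_editor -> can_write]; R7 [role_editor & device_trusted -> quota_ok]; R9 [can_publish & elevated & export_allowed -> audit_required]. Adds can_invite, can_delete, can_read, can_write, quota_ok, audit_required.
Round 2: R4 [can_invite -> owner]; R8 [quota_ok & can_publish -> token_valid]; R10 [audit_required & can_write & can_invite -> session_fresh]. Adds owner, token_valid, session_fresh.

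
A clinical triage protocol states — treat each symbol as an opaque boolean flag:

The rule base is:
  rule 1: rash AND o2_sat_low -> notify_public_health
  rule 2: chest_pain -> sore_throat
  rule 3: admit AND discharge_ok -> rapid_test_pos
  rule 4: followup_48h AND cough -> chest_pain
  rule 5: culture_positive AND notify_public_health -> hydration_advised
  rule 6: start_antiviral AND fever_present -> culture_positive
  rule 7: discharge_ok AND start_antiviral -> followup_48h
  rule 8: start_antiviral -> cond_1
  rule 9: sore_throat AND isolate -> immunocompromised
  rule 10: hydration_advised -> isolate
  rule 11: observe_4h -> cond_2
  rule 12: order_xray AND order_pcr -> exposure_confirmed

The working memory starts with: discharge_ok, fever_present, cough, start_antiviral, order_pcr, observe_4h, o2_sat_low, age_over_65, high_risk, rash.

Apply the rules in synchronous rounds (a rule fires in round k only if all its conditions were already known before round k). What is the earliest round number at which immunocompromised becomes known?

Round 1: rule 1 [rash AND o2_sat_low -> notify_public_health]; rule 6 [start_antiviral AND fever_present -> culture_positive]; rule 7 [discharge_ok AND start_antiviral -> followup_48h]; rule 8 [start_antiviral -> cond_1]; rule 11 [observe_4h -> cond_2]. Adds notify_public_health, culture_positive, followup_48h, cond_1, cond_2.
Round 2: rule 4 [followup_48h AND cough -> chest_pain]; rule 5 [culture_positive AND notify_public_health -> hydration_advised]. Adds chest_pain, hydration_advised.
Round 3: rule 2 [chest_pain -> sore_throat]; rule 10 [hydration_advised -> isolate]. Adds sore_throat, isolate.
Round 4: rule 9 [sore_throat AND isolate -> immunocompromised]. Adds immunocompromised.
immunocompromised first appears in round 4.

4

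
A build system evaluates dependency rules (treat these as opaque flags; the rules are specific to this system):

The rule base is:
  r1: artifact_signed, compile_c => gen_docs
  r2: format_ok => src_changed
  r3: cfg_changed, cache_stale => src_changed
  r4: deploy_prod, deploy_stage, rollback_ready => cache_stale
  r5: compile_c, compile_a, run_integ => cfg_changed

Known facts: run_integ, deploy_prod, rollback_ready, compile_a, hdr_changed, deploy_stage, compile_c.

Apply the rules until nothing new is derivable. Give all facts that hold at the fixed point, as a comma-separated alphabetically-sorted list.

Round 1 — r4, r5, derive cache_stale, cfg_changed.
Round 2 — r3, derive src_changed.

cache_stale, cfg_changed, compile_a, compile_c, deploy_prod, deploy_stage, hdr_changed, rollback_ready, run_integ, src_changed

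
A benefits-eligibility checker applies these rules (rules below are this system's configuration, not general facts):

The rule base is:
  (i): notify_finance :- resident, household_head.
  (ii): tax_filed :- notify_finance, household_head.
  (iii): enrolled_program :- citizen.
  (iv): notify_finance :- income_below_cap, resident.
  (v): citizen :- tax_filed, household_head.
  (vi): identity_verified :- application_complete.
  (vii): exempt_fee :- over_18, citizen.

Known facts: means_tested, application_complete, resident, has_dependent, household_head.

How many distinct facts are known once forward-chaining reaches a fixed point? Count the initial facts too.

10

Round 1 — (i), (vi), derive notify_finance, identity_verified.
Round 2 — (ii), derive tax_filed.
Round 3 — (v), derive citizen.
Round 4 — (iii), derive enrolled_program.
Closure: {application_complete, citizen, enrolled_program, has_dependent, household_head, identity_verified, means_tested, notify_finance, resident, tax_filed} — 10 facts.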